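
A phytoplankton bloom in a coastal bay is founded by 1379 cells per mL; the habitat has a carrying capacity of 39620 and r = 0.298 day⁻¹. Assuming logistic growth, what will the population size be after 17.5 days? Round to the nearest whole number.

A = (K − N₀)/N₀ = (39620 − 1379)/1379 = 27.731.
N(t) = K/(1 + A·e^(−rt)) = 39620/(1 + 27.731×e^(−0.298×17.5)).
e^(−5.215) = 0.0054344; denominator = 1 + 27.731×0.0054344 = 1.1507.
N = 39620/1.1507 = 34431.2.

34431 cells per mL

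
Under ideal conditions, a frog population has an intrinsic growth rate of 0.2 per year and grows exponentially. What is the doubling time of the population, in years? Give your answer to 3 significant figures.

3.47 years

Doubling time t_d = ln(2)/r = 0.6931/0.2 = 3.4657.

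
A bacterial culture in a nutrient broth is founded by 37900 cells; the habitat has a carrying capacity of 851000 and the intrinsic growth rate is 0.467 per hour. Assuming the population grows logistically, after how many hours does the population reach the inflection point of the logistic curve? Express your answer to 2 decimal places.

Logistic growth is fastest at N = K/2 = 425500.
A = (K − N₀)/N₀ = 21.454. Set K/(1 + A·e^(−rt)) = K/2 → A·e^(−rt) = 1.
e^(−0.467t) = 1/21.454 = 0.0466117, so t = ln(21.454)/0.467 = 3.0659/0.467 = 6.5651.

6.57 hours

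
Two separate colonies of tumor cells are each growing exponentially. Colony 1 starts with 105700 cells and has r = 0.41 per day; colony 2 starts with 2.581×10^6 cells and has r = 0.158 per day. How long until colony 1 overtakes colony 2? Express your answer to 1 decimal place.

Set 105700·e^(0.41t) = 2.581×10^6·e^(0.158t).
e^((0.41 − 0.158)t) = 2.581×10^6/105700 → e^(0.252·t) = 24.418.
0.252·t = ln(24.418) = 3.1953, so t = 3.1953/0.252 = 12.68.

12.7 days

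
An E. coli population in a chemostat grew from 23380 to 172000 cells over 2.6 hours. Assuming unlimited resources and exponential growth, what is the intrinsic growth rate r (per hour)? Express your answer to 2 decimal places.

From N(t) = N₀·e^(rt): e^(r·2.6) = 172000/23380 = 7.3567.
r·2.6 = ln(7.3567) = 1.9956, so r = 1.9956/2.6 = 0.76754.

0.77 per hour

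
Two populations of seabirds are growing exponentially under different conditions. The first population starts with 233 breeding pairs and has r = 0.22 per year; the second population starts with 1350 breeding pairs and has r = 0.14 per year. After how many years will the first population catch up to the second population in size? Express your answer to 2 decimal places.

Set 233·e^(0.22t) = 1350·e^(0.14t).
e^((0.22 − 0.14)t) = 1350/233 → e^(0.08·t) = 5.794.
0.08·t = ln(5.794) = 1.7568, so t = 1.7568/0.08 = 21.96.

21.96 years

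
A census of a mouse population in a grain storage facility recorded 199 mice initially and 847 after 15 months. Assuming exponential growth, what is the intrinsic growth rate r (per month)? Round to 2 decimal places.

From N(t) = N₀·e^(rt): e^(r·15) = 847/199 = 4.2563.
r·15 = ln(4.2563) = 1.4484, so r = 1.4484/15 = 0.09656.

0.10 per month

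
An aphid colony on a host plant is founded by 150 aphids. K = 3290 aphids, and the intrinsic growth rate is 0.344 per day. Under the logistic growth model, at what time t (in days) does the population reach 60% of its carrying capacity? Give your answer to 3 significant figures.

A = (K − N₀)/N₀ = (3290 − 150)/150 = 20.933.
Solve 3290/(1 + 20.933·e^(−0.344t)) = 1974: 1 + 20.933·e^(−0.344t) = 1.6667, so e^(−0.344t) = 0.0318471.
−0.344·t = ln(0.0318471) = -3.4468, so t = 3.4468/0.344 = 10.02.

10.0 days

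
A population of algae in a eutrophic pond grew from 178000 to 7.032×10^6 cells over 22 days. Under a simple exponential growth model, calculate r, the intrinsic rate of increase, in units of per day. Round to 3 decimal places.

0.167 per day

From N(t) = N₀·e^(rt): e^(r·22) = 7.032×10^6/178000 = 39.506.
r·22 = ln(39.506) = 3.6764, so r = 3.6764/22 = 0.16711.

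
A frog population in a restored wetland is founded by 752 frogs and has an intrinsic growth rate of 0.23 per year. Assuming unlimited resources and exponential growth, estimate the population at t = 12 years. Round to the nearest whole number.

N(t) = N₀·e^(rt) = 752 × e^(0.23×12) = 752 × e^2.76.
e^2.76 ≈ 15.8, so N ≈ 752 × 15.8 = 11881.5.

11881 frogs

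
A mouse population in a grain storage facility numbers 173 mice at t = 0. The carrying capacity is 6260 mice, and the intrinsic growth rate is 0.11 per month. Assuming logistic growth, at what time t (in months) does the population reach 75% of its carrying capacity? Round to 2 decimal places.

A = (K − N₀)/N₀ = (6260 − 173)/173 = 35.185.
Solve 6260/(1 + 35.185·e^(−0.11t)) = 4695: 1 + 35.185·e^(−0.11t) = 1.3333, so e^(−0.11t) = 0.00947374.
−0.11·t = ln(0.00947374) = -4.6592, so t = 4.6592/0.11 = 42.357.

42.36 months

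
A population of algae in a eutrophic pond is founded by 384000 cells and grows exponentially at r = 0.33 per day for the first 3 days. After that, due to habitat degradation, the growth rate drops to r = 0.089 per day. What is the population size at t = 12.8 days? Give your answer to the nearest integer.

2472148 cells

Phase 1: N(3) = 384000·e^(0.33×3) = 384000·e^0.99 = 1.033434×10^6.
Phase 2 runs for 12.8 − 3 = 9.8 days at r = 0.089.
N(12.8) = 1.033434×10^6·e^(0.089×9.8) = 1.033434×10^6·e^0.8722 = 2.472148×10^6.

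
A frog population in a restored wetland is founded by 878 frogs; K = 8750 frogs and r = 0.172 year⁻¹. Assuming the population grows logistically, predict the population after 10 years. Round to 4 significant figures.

3358 frogs

A = (K − N₀)/N₀ = (8750 − 878)/878 = 8.9658.
N(t) = K/(1 + A·e^(−rt)) = 8750/(1 + 8.9658×e^(−0.172×10)).
e^(−1.72) = 0.17907; denominator = 1 + 8.9658×0.17907 = 2.6055.
N = 8750/2.6055 = 3358.31.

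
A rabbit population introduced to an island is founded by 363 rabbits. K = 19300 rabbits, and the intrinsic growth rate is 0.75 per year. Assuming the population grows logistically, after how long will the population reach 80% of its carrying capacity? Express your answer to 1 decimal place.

A = (K − N₀)/N₀ = (19300 − 363)/363 = 52.168.
Solve 19300/(1 + 52.168·e^(−0.75t)) = 15440: 1 + 52.168·e^(−0.75t) = 1.25, so e^(−0.75t) = 0.00479221.
−0.75·t = ln(0.00479221) = -5.3408, so t = 5.3408/0.75 = 7.121.

7.1 years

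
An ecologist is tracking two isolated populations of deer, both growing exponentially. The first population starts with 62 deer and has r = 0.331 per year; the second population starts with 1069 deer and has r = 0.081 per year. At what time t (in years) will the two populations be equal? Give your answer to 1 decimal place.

Set 62·e^(0.331t) = 1069·e^(0.081t).
e^((0.331 − 0.081)t) = 1069/62 → e^(0.25·t) = 17.242.
0.25·t = ln(17.242) = 2.8473, so t = 2.8473/0.25 = 11.389.

11.4 years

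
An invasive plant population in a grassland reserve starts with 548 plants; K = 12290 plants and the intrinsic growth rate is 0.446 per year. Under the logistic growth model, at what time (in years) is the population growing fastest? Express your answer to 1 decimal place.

Logistic growth is fastest at N = K/2 = 6145.
A = (K − N₀)/N₀ = 21.427. Set K/(1 + A·e^(−rt)) = K/2 → A·e^(−rt) = 1.
e^(−0.446t) = 1/21.427 = 0.0466701, so t = ln(21.427)/0.446 = 3.0647/0.446 = 6.8714.

6.9 years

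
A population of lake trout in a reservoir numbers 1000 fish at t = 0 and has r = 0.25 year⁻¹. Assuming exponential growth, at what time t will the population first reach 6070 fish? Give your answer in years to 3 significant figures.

7.21 years

Set N₀·e^(rt) = 6070: e^(0.25·t) = 6070/1000 = 6.07.
0.25·t = ln(6.07) = 1.8034, so t = 1.8034/0.25 = 7.2134.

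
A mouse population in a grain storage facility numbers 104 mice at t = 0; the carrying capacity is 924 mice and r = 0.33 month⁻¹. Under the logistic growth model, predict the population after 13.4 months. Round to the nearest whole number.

844 mice

A = (K − N₀)/N₀ = (924 − 104)/104 = 7.8846.
N(t) = K/(1 + A·e^(−rt)) = 924/(1 + 7.8846×e^(−0.33×13.4)).
e^(−4.422) = 0.01201; denominator = 1 + 7.8846×0.01201 = 1.0947.
N = 924/1.0947 = 844.07.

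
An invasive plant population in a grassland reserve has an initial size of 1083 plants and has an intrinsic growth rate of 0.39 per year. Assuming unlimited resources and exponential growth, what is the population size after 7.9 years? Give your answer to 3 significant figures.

N(t) = N₀·e^(rt) = 1083 × e^(0.39×7.9) = 1083 × e^3.081.
e^3.081 ≈ 21.78, so N ≈ 1083 × 21.78 = 23587.9.

23600 plants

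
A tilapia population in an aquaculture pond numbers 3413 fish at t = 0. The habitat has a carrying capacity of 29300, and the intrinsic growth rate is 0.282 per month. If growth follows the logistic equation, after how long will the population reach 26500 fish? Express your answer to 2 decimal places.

A = (K − N₀)/N₀ = (29300 − 3413)/3413 = 7.5848.
Solve 29300/(1 + 7.5848·e^(−0.282t)) = 26500: 1 + 7.5848·e^(−0.282t) = 1.1057, so e^(−0.282t) = 0.0139305.
−0.282·t = ln(0.0139305) = -4.2737, so t = 4.2737/0.282 = 15.155.

15.15 months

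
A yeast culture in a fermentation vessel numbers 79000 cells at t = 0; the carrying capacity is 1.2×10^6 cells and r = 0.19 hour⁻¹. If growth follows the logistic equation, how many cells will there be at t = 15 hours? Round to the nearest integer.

659050 cells

A = (K − N₀)/N₀ = (1.2×10^6 − 79000)/79000 = 14.19.
N(t) = K/(1 + A·e^(−rt)) = 1.2×10^6/(1 + 14.19×e^(−0.19×15)).
e^(−2.85) = 0.057844; denominator = 1 + 14.19×0.057844 = 1.8208.
N = 1.2×10^6/1.8208 = 659050.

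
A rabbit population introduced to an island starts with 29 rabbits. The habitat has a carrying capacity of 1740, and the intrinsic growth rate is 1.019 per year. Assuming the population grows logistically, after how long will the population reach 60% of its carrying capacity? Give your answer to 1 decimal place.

4.4 years

A = (K − N₀)/N₀ = (1740 − 29)/29 = 59.
Solve 1740/(1 + 59·e^(−1.019t)) = 1044: 1 + 59·e^(−1.019t) = 1.6667, so e^(−1.019t) = 0.0112994.
−1.019·t = ln(0.0112994) = -4.483, so t = 4.483/1.019 = 4.3994.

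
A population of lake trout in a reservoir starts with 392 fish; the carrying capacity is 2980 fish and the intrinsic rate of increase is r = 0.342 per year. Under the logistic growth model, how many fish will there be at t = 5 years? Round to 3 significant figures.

A = (K − N₀)/N₀ = (2980 − 392)/392 = 6.602.
N(t) = K/(1 + A·e^(−rt)) = 2980/(1 + 6.602×e^(−0.342×5)).
e^(−1.71) = 0.18087; denominator = 1 + 6.602×0.18087 = 2.1941.
N = 2980/2.1941 = 1358.2.

1360 fish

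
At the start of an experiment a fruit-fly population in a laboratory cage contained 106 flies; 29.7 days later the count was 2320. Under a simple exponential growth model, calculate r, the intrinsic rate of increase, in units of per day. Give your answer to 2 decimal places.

0.10 per day

From N(t) = N₀·e^(rt): e^(r·29.7) = 2320/106 = 21.887.
r·29.7 = ln(21.887) = 3.0859, so r = 3.0859/29.7 = 0.1039.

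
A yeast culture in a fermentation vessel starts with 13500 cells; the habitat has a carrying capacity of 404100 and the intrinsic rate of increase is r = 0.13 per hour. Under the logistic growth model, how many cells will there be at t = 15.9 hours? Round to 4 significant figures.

86680 cells

A = (K − N₀)/N₀ = (404100 − 13500)/13500 = 28.933.
N(t) = K/(1 + A·e^(−rt)) = 404100/(1 + 28.933×e^(−0.13×15.9)).
e^(−2.067) = 0.12656; denominator = 1 + 28.933×0.12656 = 4.6619.
N = 404100/4.6619 = 86680.6.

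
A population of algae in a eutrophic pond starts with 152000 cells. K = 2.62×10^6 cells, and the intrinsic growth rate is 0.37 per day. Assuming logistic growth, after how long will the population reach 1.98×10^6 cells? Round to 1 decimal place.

10.6 days

A = (K − N₀)/N₀ = (2.62×10^6 − 152000)/152000 = 16.237.
Solve 2.62×10^6/(1 + 16.237·e^(−0.37t)) = 1.98×10^6: 1 + 16.237·e^(−0.37t) = 1.3232, so e^(−0.37t) = 0.0199073.
−0.37·t = ln(0.0199073) = -3.9167, so t = 3.9167/0.37 = 10.586.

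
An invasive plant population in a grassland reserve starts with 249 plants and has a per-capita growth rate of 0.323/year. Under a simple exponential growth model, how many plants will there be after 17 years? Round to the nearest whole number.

N(t) = N₀·e^(rt) = 249 × e^(0.323×17) = 249 × e^5.491.
e^5.491 ≈ 242.5, so N ≈ 249 × 242.5 = 60382.4.

60382 plants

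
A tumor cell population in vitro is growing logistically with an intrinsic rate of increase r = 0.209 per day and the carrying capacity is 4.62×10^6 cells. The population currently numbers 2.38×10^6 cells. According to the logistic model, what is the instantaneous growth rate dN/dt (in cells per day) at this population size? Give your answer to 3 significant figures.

dN/dt = rN(1 − N/K) = 0.209 × 2.38×10^6 × (1 − 2.38×10^6/4.62×10^6).
1 − 2.38×10^6/4.62×10^6 = 0.48485; dN/dt = 0.209 × 2.38×10^6 × 0.48485 = 2.41173×10^5.

241000 cells per day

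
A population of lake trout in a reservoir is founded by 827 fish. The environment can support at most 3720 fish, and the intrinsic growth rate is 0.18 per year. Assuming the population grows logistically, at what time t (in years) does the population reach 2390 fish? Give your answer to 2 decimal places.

A = (K − N₀)/N₀ = (3720 − 827)/827 = 3.4982.
Solve 3720/(1 + 3.4982·e^(−0.18t)) = 2390: 1 + 3.4982·e^(−0.18t) = 1.5565, so e^(−0.18t) = 0.159078.
−0.18·t = ln(0.159078) = -1.8384, so t = 1.8384/0.18 = 10.213.

10.21 years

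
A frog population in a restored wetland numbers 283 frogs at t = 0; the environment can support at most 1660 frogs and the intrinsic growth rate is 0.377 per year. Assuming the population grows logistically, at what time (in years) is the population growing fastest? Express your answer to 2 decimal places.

Logistic growth is fastest at N = K/2 = 830.
A = (K − N₀)/N₀ = 4.8657. Set K/(1 + A·e^(−rt)) = K/2 → A·e^(−rt) = 1.
e^(−0.377t) = 1/4.8657 = 0.205519, so t = ln(4.8657)/0.377 = 1.5822/0.377 = 4.1969.

4.20 years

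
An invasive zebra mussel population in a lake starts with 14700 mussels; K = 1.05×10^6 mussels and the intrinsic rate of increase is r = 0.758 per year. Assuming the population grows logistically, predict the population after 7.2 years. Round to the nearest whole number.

A = (K − N₀)/N₀ = (1.05×10^6 − 14700)/14700 = 70.429.
N(t) = K/(1 + A·e^(−rt)) = 1.05×10^6/(1 + 70.429×e^(−0.758×7.2)).
e^(−5.458) = 0.0042638; denominator = 1 + 70.429×0.0042638 = 1.3003.
N = 1.05×10^6/1.3003 = 807511.

807511 mussels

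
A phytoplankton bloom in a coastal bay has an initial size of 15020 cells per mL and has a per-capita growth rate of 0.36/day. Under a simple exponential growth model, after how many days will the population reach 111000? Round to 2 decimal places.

5.56 days

Set N₀·e^(rt) = 111000: e^(0.36·t) = 111000/15020 = 7.3901.
0.36·t = ln(7.3901) = 2.0001, so t = 2.0001/0.36 = 5.556.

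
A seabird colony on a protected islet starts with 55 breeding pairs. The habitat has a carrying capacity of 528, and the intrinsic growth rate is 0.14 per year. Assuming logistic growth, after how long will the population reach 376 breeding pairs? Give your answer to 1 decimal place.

A = (K − N₀)/N₀ = (528 − 55)/55 = 8.6.
Solve 528/(1 + 8.6·e^(−0.14t)) = 376: 1 + 8.6·e^(−0.14t) = 1.4043, so e^(−0.14t) = 0.0470064.
−0.14·t = ln(0.0470064) = -3.0575, so t = 3.0575/0.14 = 21.839.

21.8 years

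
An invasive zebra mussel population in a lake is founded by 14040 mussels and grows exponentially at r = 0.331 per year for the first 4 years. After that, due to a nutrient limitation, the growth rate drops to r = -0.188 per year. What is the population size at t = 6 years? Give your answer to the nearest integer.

36231 mussels

Phase 1: N(4) = 14040·e^(0.331×4) = 14040·e^1.324 = 52768.3.
Phase 2 runs for 6 − 4 = 2 years at r = -0.188.
N(6) = 52768.3·e^(-0.188×2) = 52768.3·e^-0.376 = 36230.8.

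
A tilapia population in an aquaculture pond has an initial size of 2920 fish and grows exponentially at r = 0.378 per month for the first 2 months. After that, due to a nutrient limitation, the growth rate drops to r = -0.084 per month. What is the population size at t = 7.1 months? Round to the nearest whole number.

4052 fish

Phase 1: N(2) = 2920·e^(0.378×2) = 2920·e^0.756 = 6218.84.
Phase 2 runs for 7.1 − 2 = 5.1 months at r = -0.084.
N(7.1) = 6218.84·e^(-0.084×5.1) = 6218.84·e^-0.4284 = 4051.89.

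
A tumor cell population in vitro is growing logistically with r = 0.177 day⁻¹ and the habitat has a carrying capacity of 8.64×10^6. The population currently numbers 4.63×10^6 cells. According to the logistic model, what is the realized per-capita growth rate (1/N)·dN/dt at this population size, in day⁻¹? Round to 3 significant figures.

0.0821 per day

(1/N)·dN/dt = r(1 − N/K) = 0.177 × (1 − 4.63×10^6/8.64×10^6).
= 0.177 × 0.46412 = 0.082149.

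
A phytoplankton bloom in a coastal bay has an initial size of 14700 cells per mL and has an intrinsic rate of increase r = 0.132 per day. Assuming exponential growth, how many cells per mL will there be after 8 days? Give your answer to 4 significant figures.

42260 cells per mL

N(t) = N₀·e^(rt) = 14700 × e^(0.132×8) = 14700 × e^1.056.
e^1.056 ≈ 2.8748, so N ≈ 14700 × 2.8748 = 42260.3.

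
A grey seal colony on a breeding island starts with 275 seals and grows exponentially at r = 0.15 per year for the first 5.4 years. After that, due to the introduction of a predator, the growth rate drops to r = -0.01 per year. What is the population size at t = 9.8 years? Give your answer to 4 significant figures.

Phase 1: N(5.4) = 275·e^(0.15×5.4) = 275·e^0.81 = 618.175.
Phase 2 runs for 9.8 − 5.4 = 4.4 years at r = -0.01.
N(9.8) = 618.175·e^(-0.01×4.4) = 618.175·e^-0.044 = 591.565.

591.6 seals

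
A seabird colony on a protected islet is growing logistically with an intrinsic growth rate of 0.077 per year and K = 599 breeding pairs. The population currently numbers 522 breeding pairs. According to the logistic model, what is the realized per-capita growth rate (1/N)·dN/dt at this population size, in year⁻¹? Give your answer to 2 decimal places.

0.01 per year

(1/N)·dN/dt = r(1 − N/K) = 0.077 × (1 − 522/599).
= 0.077 × 0.12855 = 0.0098982.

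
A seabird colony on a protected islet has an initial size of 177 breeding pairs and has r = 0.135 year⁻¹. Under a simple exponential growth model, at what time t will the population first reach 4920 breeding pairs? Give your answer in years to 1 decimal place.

24.6 years

Set N₀·e^(rt) = 4920: e^(0.135·t) = 4920/177 = 27.797.
0.135·t = ln(27.797) = 3.3249, so t = 3.3249/0.135 = 24.629.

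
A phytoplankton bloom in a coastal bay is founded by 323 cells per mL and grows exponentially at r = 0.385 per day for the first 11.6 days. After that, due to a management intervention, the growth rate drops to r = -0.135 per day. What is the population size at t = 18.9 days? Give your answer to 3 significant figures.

Phase 1: N(11.6) = 323·e^(0.385×11.6) = 323·e^4.466 = 28103.6.
Phase 2 runs for 18.9 − 11.6 = 7.3 days at r = -0.135.
N(18.9) = 28103.6·e^(-0.135×7.3) = 28103.6·e^-0.9855 = 10489.7.

10500 cells per mL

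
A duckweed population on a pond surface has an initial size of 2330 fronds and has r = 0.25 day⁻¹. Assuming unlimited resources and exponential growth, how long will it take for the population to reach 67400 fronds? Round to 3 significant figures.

Set N₀·e^(rt) = 67400: e^(0.25·t) = 67400/2330 = 28.927.
0.25·t = ln(28.927) = 3.3648, so t = 3.3648/0.25 = 13.459.

13.5 days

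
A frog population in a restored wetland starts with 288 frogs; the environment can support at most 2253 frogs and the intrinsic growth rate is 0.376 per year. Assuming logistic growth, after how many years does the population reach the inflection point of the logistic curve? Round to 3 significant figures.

Logistic growth is fastest at N = K/2 = 1126.5.
A = (K − N₀)/N₀ = 6.8229. Set K/(1 + A·e^(−rt)) = K/2 → A·e^(−rt) = 1.
e^(−0.376t) = 1/6.8229 = 0.146565, so t = ln(6.8229)/0.376 = 1.9203/0.376 = 5.1071.

5.11 years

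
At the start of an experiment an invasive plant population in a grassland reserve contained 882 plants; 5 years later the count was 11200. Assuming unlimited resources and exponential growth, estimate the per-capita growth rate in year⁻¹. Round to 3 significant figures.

From N(t) = N₀·e^(rt): e^(r·5) = 11200/882 = 12.698.
r·5 = ln(12.698) = 2.5415, so r = 2.5415/5 = 0.5083.

0.508 per year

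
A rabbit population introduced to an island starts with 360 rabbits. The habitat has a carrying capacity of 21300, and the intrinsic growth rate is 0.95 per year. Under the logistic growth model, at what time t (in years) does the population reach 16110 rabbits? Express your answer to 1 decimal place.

A = (K − N₀)/N₀ = (21300 − 360)/360 = 58.167.
Solve 21300/(1 + 58.167·e^(−0.95t)) = 16110: 1 + 58.167·e^(−0.95t) = 1.3222, so e^(−0.95t) = 0.00553857.
−0.95·t = ln(0.00553857) = -5.196, so t = 5.196/0.95 = 5.4695.

5.5 years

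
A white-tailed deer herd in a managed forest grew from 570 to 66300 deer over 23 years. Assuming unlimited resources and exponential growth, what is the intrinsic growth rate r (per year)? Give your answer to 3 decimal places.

0.207 per year

From N(t) = N₀·e^(rt): e^(r·23) = 66300/570 = 116.32.
r·23 = ln(116.32) = 4.7563, so r = 4.7563/23 = 0.2068.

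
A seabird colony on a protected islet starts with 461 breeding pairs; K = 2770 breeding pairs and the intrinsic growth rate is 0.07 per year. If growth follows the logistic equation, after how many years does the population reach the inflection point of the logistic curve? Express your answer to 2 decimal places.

23.02 years

Logistic growth is fastest at N = K/2 = 1385.
A = (K − N₀)/N₀ = 5.0087. Set K/(1 + A·e^(−rt)) = K/2 → A·e^(−rt) = 1.
e^(−0.07t) = 1/5.0087 = 0.199654, so t = ln(5.0087)/0.07 = 1.6112/0.07 = 23.017.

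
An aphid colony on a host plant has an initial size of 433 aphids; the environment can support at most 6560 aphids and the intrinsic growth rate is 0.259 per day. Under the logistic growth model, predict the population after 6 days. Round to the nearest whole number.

1644 aphids

A = (K − N₀)/N₀ = (6560 − 433)/433 = 14.15.
N(t) = K/(1 + A·e^(−rt)) = 6560/(1 + 14.15×e^(−0.259×6)).
e^(−1.554) = 0.2114; denominator = 1 + 14.15×0.2114 = 3.9913.
N = 6560/3.9913 = 1643.56.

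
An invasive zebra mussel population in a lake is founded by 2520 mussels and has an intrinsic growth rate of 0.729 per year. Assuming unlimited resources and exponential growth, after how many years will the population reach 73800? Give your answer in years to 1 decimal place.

Set N₀·e^(rt) = 73800: e^(0.729·t) = 73800/2520 = 29.286.
0.729·t = ln(29.286) = 3.3771, so t = 3.3771/0.729 = 4.6325.

4.6 years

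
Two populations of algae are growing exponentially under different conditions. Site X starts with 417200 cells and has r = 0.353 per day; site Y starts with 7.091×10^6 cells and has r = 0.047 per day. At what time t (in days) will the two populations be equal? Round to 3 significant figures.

Set 417200·e^(0.353t) = 7.091×10^6·e^(0.047t).
e^((0.353 − 0.047)t) = 7.091×10^6/417200 → e^(0.306·t) = 16.997.
0.306·t = ln(16.997) = 2.833, so t = 2.833/0.306 = 9.2582.

9.26 days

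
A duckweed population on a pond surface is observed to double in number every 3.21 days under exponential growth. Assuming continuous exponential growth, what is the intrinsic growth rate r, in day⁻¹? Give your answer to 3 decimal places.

r = ln(2)/t_d = 0.6931/3.21 = 0.21593.

0.216 per day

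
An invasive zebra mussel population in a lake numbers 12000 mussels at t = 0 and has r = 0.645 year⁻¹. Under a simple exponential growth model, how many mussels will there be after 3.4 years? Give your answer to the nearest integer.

107545 mussels

N(t) = N₀·e^(rt) = 12000 × e^(0.645×3.4) = 12000 × e^2.193.
e^2.193 ≈ 8.9621, so N ≈ 12000 × 8.9621 = 107545.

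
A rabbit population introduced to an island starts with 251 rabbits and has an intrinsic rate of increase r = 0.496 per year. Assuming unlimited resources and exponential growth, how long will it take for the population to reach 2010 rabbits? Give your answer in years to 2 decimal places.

4.19 years

Set N₀·e^(rt) = 2010: e^(0.496·t) = 2010/251 = 8.008.
0.496·t = ln(8.008) = 2.0804, so t = 2.0804/0.496 = 4.1944.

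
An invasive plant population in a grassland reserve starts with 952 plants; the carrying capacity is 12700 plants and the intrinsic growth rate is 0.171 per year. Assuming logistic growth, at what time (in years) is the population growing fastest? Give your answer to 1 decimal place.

14.7 years

Logistic growth is fastest at N = K/2 = 6350.
A = (K − N₀)/N₀ = 12.34. Set K/(1 + A·e^(−rt)) = K/2 → A·e^(−rt) = 1.
e^(−0.171t) = 1/12.34 = 0.0810351, so t = ln(12.34)/0.171 = 2.5129/0.171 = 14.695.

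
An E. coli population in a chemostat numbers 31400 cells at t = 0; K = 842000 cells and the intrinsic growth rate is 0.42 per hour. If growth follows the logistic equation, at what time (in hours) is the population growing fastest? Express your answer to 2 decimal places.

7.74 hours

Logistic growth is fastest at N = K/2 = 421000.
A = (K − N₀)/N₀ = 25.815. Set K/(1 + A·e^(−rt)) = K/2 → A·e^(−rt) = 1.
e^(−0.42t) = 1/25.815 = 0.0387367, so t = ln(25.815)/0.42 = 3.251/0.42 = 7.7404.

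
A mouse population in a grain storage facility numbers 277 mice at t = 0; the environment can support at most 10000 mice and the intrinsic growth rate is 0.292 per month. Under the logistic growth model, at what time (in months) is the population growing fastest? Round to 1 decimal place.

12.2 months

Logistic growth is fastest at N = K/2 = 5000.
A = (K − N₀)/N₀ = 35.101. Set K/(1 + A·e^(−rt)) = K/2 → A·e^(−rt) = 1.
e^(−0.292t) = 1/35.101 = 0.0284891, so t = ln(35.101)/0.292 = 3.5582/0.292 = 12.186.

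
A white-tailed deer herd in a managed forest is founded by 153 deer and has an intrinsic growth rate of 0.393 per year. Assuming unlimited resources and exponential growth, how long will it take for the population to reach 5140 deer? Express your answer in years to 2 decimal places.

8.94 years

Set N₀·e^(rt) = 5140: e^(0.393·t) = 5140/153 = 33.595.
0.393·t = ln(33.595) = 3.5144, so t = 3.5144/0.393 = 8.9424.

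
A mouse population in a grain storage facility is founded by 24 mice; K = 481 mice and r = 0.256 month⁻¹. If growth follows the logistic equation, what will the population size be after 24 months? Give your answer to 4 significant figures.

A = (K − N₀)/N₀ = (481 − 24)/24 = 19.042.
N(t) = K/(1 + A·e^(−rt)) = 481/(1 + 19.042×e^(−0.256×24)).
e^(−6.144) = 0.0021463; denominator = 1 + 19.042×0.0021463 = 1.0409.
N = 481/1.0409 = 462.114.

462.1 mice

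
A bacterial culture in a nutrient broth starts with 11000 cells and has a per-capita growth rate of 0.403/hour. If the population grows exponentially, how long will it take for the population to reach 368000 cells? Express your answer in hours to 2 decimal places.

Set N₀·e^(rt) = 368000: e^(0.403·t) = 368000/11000 = 33.455.
0.403·t = ln(33.455) = 3.5102, so t = 3.5102/0.403 = 8.7101.

8.71 hours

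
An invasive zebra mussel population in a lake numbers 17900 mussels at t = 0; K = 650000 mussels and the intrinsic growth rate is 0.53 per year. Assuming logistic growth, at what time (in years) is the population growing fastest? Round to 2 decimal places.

Logistic growth is fastest at N = K/2 = 325000.
A = (K − N₀)/N₀ = 35.313. Set K/(1 + A·e^(−rt)) = K/2 → A·e^(−rt) = 1.
e^(−0.53t) = 1/35.313 = 0.0283183, so t = ln(35.313)/0.53 = 3.5642/0.53 = 6.725.

6.72 years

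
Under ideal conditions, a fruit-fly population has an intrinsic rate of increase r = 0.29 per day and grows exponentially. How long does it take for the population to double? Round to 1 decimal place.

2.4 days

Doubling time t_d = ln(2)/r = 0.6931/0.29 = 2.3902.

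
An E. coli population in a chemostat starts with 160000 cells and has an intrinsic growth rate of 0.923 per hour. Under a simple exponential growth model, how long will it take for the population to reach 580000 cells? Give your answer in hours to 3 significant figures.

Set N₀·e^(rt) = 580000: e^(0.923·t) = 580000/160000 = 3.625.
0.923·t = ln(3.625) = 1.2879, so t = 1.2879/0.923 = 1.3953.

1.40 hours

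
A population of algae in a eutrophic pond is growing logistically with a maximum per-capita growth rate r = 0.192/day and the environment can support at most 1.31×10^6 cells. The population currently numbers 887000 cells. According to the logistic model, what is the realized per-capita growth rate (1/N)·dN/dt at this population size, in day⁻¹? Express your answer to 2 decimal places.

0.06 per day

(1/N)·dN/dt = r(1 − N/K) = 0.192 × (1 − 887000/1.31×10^6).
= 0.192 × 0.3229 = 0.061997.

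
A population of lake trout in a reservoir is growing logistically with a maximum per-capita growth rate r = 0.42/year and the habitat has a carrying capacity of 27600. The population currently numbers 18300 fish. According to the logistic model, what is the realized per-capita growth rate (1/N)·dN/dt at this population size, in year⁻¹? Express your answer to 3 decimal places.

(1/N)·dN/dt = r(1 − N/K) = 0.42 × (1 − 18300/27600).
= 0.42 × 0.33696 = 0.14152.

0.142 per year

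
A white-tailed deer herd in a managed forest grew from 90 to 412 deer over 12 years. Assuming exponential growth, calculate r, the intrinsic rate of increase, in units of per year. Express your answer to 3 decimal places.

0.127 per year

From N(t) = N₀·e^(rt): e^(r·12) = 412/90 = 4.5778.
r·12 = ln(4.5778) = 1.5212, so r = 1.5212/12 = 0.12677.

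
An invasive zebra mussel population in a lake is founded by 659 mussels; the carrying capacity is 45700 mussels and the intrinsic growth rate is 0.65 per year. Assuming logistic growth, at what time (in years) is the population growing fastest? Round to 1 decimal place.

Logistic growth is fastest at N = K/2 = 22850.
A = (K − N₀)/N₀ = 68.347. Set K/(1 + A·e^(−rt)) = K/2 → A·e^(−rt) = 1.
e^(−0.65t) = 1/68.347 = 0.0146311, so t = ln(68.347)/0.65 = 4.2246/0.65 = 6.4994.

6.5 years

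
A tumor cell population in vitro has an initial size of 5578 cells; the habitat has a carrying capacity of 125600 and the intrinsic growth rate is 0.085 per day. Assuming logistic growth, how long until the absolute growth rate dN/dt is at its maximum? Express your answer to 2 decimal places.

36.10 days

Logistic growth is fastest at N = K/2 = 62800.
A = (K − N₀)/N₀ = 21.517. Set K/(1 + A·e^(−rt)) = K/2 → A·e^(−rt) = 1.
e^(−0.085t) = 1/21.517 = 0.0464748, so t = ln(21.517)/0.085 = 3.0688/0.085 = 36.104.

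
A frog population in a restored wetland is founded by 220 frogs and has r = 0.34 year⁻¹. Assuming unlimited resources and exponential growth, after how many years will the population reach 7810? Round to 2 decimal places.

Set N₀·e^(rt) = 7810: e^(0.34·t) = 7810/220 = 35.5.
0.34·t = ln(35.5) = 3.5695, so t = 3.5695/0.34 = 10.499.

10.50 years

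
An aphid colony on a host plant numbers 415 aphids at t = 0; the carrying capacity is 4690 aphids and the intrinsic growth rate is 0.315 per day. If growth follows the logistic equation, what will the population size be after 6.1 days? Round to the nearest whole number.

1870 aphids

A = (K − N₀)/N₀ = (4690 − 415)/415 = 10.301.
N(t) = K/(1 + A·e^(−rt)) = 4690/(1 + 10.301×e^(−0.315×6.1)).
e^(−1.921) = 0.14639; denominator = 1 + 10.301×0.14639 = 2.508.
N = 4690/2.508 = 1870.04.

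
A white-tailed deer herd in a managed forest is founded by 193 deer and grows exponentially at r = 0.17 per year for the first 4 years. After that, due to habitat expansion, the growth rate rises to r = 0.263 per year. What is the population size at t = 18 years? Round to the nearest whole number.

Phase 1: N(4) = 193·e^(0.17×4) = 193·e^0.68 = 380.958.
Phase 2 runs for 18 − 4 = 14 years at r = 0.263.
N(18) = 380.958·e^(0.263×14) = 380.958·e^3.682 = 15133.9.

15134 deer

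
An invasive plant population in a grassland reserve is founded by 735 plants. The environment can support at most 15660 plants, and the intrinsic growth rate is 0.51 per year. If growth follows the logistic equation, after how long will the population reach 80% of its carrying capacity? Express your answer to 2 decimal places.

A = (K − N₀)/N₀ = (15660 − 735)/735 = 20.306.
Solve 15660/(1 + 20.306·e^(−0.51t)) = 12528: 1 + 20.306·e^(−0.51t) = 1.25, so e^(−0.51t) = 0.0123116.
−0.51·t = ln(0.0123116) = -4.3972, so t = 4.3972/0.51 = 8.622.

8.62 years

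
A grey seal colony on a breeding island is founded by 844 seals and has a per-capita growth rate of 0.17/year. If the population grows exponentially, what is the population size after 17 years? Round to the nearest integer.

15186 seals

N(t) = N₀·e^(rt) = 844 × e^(0.17×17) = 844 × e^2.89.
e^2.89 ≈ 17.993, so N ≈ 844 × 17.993 = 15186.4.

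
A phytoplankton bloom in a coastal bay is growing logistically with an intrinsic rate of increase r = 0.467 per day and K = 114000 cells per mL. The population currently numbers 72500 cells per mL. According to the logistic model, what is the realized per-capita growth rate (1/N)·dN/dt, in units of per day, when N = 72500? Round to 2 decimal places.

0.17 per day

(1/N)·dN/dt = r(1 − N/K) = 0.467 × (1 − 72500/114000).
= 0.467 × 0.36404 = 0.17.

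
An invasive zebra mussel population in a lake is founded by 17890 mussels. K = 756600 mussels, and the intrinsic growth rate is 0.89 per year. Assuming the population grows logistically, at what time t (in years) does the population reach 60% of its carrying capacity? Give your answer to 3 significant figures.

A = (K − N₀)/N₀ = (756600 − 17890)/17890 = 41.292.
Solve 756600/(1 + 41.292·e^(−0.89t)) = 453960: 1 + 41.292·e^(−0.89t) = 1.6667, so e^(−0.89t) = 0.0161453.
−0.89·t = ln(0.0161453) = -4.1261, so t = 4.1261/0.89 = 4.6361.

4.64 years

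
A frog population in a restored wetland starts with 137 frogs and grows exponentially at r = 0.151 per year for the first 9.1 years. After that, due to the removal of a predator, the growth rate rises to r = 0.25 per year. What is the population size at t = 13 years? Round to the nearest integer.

1435 frogs

Phase 1: N(9.1) = 137·e^(0.151×9.1) = 137·e^1.374 = 541.358.
Phase 2 runs for 13 − 9.1 = 3.9 years at r = 0.25.
N(13) = 541.358·e^(0.25×3.9) = 541.358·e^0.975 = 1435.23.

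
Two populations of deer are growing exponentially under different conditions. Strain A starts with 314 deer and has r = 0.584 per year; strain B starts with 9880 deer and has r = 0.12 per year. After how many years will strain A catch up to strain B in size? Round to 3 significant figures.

7.43 years

Set 314·e^(0.584t) = 9880·e^(0.12t).
e^((0.584 − 0.12)t) = 9880/314 → e^(0.464·t) = 31.465.
0.464·t = ln(31.465) = 3.4489, so t = 3.4489/0.464 = 7.4329.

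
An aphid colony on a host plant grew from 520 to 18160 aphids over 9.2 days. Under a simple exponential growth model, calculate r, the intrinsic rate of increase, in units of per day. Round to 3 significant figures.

0.386 per day

From N(t) = N₀·e^(rt): e^(r·9.2) = 18160/520 = 34.923.
r·9.2 = ln(34.923) = 3.5531, so r = 3.5531/9.2 = 0.38621.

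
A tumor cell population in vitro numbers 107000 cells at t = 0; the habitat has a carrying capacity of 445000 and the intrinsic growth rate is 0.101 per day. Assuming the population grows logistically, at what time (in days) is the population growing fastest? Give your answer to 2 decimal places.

11.39 days

Logistic growth is fastest at N = K/2 = 222500.
A = (K − N₀)/N₀ = 3.1589. Set K/(1 + A·e^(−rt)) = K/2 → A·e^(−rt) = 1.
e^(−0.101t) = 1/3.1589 = 0.316568, so t = ln(3.1589)/0.101 = 1.1502/0.101 = 11.388.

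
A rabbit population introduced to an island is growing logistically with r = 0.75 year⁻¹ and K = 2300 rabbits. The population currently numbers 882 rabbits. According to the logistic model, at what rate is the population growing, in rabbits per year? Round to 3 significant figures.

dN/dt = rN(1 − N/K) = 0.75 × 882 × (1 − 882/2300).
1 − 882/2300 = 0.61652; dN/dt = 0.75 × 882 × 0.61652 = 407.83.

408 rabbits per year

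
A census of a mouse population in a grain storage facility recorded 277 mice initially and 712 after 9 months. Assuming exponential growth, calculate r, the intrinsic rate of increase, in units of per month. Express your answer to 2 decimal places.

From N(t) = N₀·e^(rt): e^(r·9) = 712/277 = 2.5704.
r·9 = ln(2.5704) = 0.94406, so r = 0.94406/9 = 0.1049.

0.10 per month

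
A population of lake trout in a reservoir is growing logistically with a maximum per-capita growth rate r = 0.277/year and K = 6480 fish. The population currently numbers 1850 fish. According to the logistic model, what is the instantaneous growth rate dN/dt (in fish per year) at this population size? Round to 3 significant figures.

dN/dt = rN(1 − N/K) = 0.277 × 1850 × (1 − 1850/6480).
1 − 1850/6480 = 0.71451; dN/dt = 0.277 × 1850 × 0.71451 = 366.15.

366 fish per year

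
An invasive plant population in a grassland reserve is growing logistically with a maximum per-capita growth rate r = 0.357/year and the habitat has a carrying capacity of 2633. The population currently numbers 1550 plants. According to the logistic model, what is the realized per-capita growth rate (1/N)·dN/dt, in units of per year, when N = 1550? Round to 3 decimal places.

(1/N)·dN/dt = r(1 − N/K) = 0.357 × (1 − 1550/2633).
= 0.357 × 0.41132 = 0.14684.

0.147 per year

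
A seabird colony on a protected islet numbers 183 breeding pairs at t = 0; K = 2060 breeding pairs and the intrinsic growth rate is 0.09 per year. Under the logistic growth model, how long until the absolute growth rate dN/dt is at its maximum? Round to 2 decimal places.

Logistic growth is fastest at N = K/2 = 1030.
A = (K − N₀)/N₀ = 10.257. Set K/(1 + A·e^(−rt)) = K/2 → A·e^(−rt) = 1.
e^(−0.09t) = 1/10.257 = 0.097496, so t = ln(10.257)/0.09 = 2.3279/0.09 = 25.866.

25.87 years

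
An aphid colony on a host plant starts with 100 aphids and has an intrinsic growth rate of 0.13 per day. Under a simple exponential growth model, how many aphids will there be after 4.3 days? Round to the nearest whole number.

N(t) = N₀·e^(rt) = 100 × e^(0.13×4.3) = 100 × e^0.559.
e^0.559 ≈ 1.7489, so N ≈ 100 × 1.7489 = 174.892.

175 aphids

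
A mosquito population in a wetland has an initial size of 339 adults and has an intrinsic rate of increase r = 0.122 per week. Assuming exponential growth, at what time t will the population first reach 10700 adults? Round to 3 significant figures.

28.3 weeks

Set N₀·e^(rt) = 10700: e^(0.122·t) = 10700/339 = 31.563.
0.122·t = ln(31.563) = 3.452, so t = 3.452/0.122 = 28.295.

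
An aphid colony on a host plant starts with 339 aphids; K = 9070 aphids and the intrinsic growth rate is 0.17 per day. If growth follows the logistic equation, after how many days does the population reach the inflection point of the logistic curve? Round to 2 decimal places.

19.11 days

Logistic growth is fastest at N = K/2 = 4535.
A = (K − N₀)/N₀ = 25.755. Set K/(1 + A·e^(−rt)) = K/2 → A·e^(−rt) = 1.
e^(−0.17t) = 1/25.755 = 0.0388272, so t = ln(25.755)/0.17 = 3.2486/0.17 = 19.11.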